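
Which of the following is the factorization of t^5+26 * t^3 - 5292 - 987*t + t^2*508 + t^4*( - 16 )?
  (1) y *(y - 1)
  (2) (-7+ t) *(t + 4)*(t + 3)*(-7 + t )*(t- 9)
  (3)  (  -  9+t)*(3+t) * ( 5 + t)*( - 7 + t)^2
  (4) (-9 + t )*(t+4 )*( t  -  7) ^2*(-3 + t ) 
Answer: 2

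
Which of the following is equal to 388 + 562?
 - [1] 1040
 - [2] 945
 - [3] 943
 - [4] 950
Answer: 4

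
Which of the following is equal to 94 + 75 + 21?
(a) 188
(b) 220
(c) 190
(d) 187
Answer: c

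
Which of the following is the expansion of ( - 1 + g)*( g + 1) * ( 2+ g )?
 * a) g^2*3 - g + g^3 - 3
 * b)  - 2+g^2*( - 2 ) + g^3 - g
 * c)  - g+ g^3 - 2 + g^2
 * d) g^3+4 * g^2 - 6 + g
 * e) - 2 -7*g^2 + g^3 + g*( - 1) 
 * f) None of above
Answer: f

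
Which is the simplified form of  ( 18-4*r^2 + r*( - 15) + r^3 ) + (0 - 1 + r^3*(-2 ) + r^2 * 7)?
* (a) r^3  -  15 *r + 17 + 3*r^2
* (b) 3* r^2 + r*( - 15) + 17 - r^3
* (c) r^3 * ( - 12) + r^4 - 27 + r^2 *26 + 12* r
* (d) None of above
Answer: b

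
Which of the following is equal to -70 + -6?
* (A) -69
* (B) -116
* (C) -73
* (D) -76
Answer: D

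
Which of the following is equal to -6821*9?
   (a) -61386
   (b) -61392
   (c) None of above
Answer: c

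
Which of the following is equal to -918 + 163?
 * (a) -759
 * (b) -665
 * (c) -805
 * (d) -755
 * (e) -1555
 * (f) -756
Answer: d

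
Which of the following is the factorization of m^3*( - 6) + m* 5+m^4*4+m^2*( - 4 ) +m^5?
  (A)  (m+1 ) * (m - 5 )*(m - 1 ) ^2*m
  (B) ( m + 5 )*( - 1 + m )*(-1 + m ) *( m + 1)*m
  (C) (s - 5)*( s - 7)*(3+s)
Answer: B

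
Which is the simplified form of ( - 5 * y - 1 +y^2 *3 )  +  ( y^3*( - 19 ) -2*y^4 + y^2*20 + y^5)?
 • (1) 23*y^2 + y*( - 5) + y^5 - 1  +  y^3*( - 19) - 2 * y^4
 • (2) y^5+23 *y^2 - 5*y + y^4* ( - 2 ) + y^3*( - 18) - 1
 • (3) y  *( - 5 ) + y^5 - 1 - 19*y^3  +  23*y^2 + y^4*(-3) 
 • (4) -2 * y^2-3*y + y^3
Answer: 1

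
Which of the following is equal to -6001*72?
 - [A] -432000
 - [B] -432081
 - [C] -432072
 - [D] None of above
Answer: C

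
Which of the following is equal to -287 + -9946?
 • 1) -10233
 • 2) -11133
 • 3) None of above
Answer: 1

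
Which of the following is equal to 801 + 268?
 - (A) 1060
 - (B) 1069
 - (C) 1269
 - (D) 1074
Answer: B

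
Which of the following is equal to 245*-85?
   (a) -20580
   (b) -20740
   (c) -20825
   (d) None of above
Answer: c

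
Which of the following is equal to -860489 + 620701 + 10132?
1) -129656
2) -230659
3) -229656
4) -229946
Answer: 3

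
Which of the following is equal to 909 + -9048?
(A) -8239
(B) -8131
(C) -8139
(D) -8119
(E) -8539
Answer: C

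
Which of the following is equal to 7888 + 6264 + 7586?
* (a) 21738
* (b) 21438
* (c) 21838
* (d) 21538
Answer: a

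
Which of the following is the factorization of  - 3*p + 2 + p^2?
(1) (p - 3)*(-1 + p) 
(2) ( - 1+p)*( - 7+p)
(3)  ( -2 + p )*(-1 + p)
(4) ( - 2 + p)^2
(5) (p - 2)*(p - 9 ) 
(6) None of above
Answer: 3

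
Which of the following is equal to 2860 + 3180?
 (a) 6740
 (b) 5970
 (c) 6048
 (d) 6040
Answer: d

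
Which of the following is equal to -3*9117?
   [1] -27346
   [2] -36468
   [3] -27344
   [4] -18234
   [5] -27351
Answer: 5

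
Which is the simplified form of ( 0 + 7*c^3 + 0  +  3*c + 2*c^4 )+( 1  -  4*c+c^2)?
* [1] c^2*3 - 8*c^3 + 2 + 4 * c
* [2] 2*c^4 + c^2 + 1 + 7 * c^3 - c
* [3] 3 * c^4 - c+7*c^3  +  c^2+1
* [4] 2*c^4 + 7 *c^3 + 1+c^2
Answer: 2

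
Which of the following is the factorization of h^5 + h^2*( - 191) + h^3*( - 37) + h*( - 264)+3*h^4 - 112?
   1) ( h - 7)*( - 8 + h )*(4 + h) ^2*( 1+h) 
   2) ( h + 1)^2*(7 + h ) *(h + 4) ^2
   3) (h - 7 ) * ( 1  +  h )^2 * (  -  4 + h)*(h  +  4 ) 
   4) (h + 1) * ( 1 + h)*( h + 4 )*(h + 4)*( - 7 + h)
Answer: 4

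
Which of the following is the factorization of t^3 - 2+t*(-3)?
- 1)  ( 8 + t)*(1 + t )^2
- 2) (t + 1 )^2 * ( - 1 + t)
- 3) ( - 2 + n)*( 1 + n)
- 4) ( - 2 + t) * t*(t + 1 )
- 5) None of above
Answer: 5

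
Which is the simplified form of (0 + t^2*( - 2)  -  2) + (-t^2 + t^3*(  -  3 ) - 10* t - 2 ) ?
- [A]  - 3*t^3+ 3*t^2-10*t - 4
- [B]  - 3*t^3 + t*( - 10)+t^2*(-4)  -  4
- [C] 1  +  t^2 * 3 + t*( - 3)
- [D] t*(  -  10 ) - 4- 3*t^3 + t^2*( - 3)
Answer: D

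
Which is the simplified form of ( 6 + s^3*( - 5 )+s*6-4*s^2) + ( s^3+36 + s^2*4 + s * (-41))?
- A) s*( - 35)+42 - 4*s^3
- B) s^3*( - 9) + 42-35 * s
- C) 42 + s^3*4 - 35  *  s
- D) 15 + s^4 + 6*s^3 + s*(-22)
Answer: A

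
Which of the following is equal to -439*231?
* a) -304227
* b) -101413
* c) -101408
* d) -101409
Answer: d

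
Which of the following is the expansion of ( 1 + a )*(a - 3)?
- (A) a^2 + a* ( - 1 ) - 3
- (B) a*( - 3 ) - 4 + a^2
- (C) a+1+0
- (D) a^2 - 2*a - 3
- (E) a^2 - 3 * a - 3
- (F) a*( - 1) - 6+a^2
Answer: D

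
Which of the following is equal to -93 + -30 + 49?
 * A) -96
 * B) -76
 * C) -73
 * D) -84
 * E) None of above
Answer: E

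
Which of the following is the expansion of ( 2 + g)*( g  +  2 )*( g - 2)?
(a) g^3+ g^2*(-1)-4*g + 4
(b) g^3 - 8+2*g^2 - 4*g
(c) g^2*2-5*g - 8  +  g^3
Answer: b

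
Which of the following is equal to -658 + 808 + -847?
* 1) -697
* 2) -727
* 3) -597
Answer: 1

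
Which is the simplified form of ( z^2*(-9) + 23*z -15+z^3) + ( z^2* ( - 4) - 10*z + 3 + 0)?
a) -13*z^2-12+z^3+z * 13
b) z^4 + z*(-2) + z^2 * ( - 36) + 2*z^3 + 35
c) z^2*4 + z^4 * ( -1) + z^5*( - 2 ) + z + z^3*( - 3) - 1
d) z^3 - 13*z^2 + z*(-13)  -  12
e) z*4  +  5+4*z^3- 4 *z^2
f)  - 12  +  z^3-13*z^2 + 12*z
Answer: a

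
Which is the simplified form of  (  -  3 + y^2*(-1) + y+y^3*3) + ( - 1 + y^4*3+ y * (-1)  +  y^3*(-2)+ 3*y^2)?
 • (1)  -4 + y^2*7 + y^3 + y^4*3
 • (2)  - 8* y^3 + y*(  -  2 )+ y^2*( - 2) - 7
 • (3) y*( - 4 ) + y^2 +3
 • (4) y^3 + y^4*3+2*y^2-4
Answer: 4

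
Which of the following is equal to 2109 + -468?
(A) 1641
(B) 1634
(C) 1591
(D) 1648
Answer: A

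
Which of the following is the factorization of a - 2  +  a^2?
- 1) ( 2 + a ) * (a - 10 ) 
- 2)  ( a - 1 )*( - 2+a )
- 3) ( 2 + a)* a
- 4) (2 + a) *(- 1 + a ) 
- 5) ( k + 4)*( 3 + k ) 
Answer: 4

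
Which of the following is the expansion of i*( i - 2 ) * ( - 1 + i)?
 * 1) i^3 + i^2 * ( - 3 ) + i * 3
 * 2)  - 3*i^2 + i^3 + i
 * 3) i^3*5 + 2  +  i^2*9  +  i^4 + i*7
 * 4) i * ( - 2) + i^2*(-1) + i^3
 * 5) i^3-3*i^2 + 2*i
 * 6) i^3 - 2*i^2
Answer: 5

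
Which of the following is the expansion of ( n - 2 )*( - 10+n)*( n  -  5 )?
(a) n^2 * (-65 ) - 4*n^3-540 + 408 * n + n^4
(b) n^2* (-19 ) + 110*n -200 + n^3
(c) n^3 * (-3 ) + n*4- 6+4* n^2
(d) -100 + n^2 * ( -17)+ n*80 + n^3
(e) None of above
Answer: d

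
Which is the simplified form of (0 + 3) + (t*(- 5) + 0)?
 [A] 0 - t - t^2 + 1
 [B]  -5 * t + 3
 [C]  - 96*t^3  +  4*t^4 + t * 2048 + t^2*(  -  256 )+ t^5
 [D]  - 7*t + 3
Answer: B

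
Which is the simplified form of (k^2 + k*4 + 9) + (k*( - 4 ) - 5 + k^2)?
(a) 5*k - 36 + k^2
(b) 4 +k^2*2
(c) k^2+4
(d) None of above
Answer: b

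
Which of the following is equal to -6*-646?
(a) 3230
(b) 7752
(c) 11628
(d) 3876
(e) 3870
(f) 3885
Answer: d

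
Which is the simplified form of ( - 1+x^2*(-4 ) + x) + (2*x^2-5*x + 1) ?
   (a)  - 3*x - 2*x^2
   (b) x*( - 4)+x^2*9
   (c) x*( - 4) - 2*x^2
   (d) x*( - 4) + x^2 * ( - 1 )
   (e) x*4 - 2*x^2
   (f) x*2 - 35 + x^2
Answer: c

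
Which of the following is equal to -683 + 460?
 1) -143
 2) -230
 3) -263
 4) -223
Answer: 4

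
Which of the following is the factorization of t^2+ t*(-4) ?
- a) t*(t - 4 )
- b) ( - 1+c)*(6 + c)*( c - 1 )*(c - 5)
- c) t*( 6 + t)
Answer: a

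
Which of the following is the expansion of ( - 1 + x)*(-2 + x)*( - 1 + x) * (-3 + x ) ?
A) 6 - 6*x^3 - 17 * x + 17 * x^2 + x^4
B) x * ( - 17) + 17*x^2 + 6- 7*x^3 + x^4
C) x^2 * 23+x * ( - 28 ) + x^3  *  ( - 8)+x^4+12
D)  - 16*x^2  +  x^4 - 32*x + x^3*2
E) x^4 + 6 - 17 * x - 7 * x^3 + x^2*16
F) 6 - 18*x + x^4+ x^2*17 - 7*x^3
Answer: B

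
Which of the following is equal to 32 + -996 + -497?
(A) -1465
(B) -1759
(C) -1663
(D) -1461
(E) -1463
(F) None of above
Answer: D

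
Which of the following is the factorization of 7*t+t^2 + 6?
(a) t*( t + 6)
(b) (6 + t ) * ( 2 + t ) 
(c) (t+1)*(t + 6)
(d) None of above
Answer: c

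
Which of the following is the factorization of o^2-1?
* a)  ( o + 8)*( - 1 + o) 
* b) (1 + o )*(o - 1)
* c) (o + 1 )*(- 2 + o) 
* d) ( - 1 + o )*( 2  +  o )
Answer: b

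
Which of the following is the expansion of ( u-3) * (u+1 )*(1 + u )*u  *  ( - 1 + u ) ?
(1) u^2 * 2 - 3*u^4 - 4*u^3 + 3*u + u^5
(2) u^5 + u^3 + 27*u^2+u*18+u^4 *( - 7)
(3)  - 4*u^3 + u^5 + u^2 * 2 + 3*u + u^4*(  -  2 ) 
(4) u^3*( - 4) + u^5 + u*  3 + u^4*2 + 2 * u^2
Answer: 3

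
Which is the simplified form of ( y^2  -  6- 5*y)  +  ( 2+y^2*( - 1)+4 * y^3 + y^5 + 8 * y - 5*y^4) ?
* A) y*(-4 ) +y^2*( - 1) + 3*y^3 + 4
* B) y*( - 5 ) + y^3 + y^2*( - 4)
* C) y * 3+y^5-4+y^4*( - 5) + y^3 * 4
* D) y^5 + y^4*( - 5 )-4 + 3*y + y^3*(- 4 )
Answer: C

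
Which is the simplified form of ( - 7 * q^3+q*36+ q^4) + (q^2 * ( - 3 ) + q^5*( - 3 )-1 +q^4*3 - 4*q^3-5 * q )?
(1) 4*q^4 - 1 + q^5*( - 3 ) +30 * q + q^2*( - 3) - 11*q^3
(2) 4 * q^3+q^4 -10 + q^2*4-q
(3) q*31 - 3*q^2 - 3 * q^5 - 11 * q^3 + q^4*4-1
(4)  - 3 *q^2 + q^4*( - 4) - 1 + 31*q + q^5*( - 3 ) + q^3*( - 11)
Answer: 3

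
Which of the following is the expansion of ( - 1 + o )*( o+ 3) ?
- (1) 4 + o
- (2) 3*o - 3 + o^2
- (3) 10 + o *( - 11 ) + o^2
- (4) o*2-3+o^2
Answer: 4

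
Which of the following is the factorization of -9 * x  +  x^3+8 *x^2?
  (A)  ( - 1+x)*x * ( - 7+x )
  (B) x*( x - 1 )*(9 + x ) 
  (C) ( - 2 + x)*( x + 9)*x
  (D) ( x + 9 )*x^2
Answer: B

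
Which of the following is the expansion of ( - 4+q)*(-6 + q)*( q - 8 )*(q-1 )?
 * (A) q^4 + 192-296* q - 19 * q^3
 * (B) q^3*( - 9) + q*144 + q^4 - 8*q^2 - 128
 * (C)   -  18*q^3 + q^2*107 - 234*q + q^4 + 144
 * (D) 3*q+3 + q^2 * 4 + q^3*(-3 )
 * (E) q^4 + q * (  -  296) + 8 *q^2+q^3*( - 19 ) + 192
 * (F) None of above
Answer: F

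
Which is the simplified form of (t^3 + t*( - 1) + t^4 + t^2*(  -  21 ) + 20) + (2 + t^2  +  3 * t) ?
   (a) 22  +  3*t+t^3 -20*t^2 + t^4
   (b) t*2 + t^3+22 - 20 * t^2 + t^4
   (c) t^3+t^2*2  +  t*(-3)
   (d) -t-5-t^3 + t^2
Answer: b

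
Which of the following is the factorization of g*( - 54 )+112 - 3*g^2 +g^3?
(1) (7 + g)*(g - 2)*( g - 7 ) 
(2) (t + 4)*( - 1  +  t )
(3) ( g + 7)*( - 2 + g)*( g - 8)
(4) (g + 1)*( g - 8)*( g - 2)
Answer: 3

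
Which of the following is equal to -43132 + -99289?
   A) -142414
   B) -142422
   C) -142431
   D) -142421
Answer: D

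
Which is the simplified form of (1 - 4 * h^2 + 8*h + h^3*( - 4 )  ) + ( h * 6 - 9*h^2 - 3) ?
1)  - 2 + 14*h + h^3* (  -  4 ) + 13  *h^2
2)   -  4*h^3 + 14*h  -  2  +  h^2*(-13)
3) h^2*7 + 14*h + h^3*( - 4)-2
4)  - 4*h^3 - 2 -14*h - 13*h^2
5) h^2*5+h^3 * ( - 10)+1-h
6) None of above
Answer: 2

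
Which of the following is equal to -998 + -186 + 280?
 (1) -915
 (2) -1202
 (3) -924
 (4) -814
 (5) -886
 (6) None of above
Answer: 6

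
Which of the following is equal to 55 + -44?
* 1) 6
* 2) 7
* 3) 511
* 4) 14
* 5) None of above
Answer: 5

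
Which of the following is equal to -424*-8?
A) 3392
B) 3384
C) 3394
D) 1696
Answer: A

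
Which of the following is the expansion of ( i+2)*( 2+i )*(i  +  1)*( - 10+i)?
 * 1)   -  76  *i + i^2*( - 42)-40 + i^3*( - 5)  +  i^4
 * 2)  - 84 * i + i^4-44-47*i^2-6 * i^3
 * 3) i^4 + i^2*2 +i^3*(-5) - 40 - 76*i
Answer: 1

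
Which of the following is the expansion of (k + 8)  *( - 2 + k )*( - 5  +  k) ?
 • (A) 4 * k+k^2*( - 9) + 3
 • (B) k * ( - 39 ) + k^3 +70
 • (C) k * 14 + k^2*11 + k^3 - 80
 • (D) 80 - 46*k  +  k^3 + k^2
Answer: D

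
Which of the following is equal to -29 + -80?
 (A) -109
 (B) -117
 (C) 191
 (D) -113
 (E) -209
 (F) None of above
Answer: A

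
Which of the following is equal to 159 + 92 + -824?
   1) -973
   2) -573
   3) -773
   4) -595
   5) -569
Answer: 2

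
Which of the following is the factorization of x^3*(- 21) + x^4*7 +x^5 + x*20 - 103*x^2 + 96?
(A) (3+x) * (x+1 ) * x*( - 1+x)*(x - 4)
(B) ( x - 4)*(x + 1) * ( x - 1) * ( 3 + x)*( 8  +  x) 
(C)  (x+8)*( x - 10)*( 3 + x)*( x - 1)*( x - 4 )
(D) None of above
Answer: B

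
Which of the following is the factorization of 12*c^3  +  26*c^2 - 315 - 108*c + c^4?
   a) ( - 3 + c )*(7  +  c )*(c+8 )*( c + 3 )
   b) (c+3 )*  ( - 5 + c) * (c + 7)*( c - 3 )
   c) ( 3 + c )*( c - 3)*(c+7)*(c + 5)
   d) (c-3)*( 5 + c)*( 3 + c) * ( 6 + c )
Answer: c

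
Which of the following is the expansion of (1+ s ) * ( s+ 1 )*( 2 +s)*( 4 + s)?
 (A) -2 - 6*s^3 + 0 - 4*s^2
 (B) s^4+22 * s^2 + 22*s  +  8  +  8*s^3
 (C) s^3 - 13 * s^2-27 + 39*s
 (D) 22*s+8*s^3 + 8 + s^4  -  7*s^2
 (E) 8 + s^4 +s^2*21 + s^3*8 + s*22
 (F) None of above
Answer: E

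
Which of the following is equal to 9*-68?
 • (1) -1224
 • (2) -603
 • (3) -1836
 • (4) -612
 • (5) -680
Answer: 4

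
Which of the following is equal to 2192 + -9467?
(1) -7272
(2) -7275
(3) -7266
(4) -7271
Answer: 2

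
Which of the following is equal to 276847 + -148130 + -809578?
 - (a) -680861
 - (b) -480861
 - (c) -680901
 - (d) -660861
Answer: a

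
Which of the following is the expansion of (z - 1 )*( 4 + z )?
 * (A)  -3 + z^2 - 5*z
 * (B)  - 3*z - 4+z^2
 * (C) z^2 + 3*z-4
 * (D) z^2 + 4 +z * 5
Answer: C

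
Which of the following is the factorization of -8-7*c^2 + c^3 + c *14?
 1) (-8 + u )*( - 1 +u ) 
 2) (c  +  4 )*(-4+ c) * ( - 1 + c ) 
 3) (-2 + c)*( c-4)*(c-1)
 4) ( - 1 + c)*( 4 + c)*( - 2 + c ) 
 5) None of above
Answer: 3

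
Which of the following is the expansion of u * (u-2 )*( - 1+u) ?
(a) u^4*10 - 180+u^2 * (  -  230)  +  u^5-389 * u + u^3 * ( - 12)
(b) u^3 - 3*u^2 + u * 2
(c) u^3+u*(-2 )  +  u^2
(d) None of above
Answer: b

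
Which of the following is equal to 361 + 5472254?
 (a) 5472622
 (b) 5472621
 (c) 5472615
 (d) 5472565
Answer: c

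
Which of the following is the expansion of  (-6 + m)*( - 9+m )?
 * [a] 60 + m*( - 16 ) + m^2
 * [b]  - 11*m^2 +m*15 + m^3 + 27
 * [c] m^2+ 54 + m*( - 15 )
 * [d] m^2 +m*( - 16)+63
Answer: c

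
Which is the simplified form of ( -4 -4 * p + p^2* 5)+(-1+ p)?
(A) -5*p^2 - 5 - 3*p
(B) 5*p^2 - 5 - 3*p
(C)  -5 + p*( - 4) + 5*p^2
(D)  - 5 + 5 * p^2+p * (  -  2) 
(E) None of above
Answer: B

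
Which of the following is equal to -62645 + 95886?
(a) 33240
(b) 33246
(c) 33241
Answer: c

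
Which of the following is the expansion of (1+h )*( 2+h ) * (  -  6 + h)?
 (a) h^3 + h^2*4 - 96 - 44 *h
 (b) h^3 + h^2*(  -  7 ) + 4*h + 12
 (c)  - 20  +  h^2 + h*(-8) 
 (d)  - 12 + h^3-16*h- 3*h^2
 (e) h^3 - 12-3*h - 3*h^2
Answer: d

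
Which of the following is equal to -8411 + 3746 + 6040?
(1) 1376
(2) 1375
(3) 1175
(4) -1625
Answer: 2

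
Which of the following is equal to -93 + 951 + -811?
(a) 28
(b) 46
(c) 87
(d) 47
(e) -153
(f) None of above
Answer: d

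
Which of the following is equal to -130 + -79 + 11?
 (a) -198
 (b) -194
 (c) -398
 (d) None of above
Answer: a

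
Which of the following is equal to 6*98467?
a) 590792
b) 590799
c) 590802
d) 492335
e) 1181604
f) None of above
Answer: c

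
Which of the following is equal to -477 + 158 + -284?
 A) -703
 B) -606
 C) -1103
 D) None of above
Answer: D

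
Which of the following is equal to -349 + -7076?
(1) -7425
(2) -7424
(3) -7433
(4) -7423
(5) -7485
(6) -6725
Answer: 1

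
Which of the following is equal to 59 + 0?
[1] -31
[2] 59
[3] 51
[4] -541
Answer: 2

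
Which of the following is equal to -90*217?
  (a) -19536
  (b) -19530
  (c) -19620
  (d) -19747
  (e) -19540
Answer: b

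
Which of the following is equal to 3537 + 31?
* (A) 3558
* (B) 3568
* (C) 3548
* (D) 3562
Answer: B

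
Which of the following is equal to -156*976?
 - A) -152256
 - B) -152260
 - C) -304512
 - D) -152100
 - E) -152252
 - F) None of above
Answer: A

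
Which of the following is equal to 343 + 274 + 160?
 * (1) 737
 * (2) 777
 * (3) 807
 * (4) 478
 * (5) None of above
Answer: 2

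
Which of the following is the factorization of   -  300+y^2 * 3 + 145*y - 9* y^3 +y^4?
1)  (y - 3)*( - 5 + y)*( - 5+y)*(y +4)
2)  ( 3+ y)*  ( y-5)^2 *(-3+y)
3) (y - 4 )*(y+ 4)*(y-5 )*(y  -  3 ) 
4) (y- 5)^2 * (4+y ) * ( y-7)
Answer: 1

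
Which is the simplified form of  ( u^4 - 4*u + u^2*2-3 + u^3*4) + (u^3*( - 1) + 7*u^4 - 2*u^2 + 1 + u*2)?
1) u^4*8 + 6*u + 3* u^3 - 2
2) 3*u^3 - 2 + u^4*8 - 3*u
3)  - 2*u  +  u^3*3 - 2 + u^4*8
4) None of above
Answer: 3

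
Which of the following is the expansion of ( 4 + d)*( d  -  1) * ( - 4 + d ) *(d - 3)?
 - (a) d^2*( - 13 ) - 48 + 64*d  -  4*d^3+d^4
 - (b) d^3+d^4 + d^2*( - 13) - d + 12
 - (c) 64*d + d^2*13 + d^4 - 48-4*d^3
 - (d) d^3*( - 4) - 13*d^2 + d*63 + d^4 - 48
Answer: a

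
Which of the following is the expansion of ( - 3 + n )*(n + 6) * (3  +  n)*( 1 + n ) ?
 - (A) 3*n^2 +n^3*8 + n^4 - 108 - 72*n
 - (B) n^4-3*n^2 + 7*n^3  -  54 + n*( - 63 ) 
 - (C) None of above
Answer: B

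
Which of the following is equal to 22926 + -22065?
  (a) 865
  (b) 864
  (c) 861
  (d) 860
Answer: c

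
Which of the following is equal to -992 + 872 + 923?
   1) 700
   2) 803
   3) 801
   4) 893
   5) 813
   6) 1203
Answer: 2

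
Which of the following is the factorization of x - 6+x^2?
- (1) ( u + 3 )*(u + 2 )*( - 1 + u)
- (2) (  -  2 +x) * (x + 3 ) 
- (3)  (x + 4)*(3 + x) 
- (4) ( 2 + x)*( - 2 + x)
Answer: 2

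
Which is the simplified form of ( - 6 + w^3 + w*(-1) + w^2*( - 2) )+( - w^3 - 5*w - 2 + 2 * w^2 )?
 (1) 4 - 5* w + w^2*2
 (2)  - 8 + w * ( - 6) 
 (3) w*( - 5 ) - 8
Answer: 2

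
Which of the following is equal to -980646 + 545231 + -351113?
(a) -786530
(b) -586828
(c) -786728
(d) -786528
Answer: d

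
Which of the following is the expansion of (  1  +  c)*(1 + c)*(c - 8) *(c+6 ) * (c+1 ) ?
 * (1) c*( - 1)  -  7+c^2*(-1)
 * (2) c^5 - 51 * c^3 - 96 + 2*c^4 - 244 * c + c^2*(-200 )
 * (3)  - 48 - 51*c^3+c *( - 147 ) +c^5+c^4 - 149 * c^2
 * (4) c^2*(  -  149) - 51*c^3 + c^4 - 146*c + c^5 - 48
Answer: 4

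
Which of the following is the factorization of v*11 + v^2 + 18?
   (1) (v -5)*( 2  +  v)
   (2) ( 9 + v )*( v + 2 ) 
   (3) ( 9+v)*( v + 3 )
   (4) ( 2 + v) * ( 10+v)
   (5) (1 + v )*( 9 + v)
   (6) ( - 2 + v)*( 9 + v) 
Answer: 2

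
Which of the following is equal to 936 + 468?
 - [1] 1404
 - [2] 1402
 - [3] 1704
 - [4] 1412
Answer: 1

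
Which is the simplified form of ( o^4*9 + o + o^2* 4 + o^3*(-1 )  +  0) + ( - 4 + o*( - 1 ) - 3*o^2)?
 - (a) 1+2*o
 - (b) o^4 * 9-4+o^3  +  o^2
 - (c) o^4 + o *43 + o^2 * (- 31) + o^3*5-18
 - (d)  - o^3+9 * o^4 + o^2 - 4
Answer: d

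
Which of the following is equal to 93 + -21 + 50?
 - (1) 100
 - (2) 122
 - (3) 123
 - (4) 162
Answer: 2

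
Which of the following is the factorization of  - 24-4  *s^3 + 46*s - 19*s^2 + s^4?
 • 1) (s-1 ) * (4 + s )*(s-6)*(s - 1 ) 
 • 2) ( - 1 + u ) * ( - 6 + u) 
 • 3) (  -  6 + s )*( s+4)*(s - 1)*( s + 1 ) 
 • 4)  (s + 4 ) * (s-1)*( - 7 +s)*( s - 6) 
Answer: 1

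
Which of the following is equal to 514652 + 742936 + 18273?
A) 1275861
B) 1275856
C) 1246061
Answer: A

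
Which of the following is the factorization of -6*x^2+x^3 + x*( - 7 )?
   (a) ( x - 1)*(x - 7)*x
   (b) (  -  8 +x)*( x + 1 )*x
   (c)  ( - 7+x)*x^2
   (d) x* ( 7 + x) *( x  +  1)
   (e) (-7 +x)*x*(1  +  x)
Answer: e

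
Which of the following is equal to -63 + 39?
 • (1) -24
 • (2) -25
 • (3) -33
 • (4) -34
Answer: 1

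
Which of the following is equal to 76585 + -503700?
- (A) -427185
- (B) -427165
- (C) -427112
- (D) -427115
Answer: D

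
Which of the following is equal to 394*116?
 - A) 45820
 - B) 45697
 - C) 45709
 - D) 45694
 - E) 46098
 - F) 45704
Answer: F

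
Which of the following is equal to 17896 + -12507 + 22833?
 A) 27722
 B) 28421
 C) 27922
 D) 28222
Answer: D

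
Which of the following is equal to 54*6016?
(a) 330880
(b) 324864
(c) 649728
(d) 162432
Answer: b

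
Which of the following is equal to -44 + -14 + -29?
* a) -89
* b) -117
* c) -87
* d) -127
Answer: c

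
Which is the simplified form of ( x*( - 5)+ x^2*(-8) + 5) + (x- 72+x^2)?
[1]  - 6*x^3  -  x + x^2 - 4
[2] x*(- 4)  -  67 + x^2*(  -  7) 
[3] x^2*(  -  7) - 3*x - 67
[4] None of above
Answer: 2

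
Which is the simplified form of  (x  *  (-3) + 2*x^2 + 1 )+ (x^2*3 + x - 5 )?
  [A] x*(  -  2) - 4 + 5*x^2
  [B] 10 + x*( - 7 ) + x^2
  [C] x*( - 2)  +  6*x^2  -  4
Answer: A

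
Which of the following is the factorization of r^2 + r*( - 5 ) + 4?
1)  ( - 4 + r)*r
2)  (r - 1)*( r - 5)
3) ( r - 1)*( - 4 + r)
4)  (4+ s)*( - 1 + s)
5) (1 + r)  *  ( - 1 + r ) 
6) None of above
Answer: 3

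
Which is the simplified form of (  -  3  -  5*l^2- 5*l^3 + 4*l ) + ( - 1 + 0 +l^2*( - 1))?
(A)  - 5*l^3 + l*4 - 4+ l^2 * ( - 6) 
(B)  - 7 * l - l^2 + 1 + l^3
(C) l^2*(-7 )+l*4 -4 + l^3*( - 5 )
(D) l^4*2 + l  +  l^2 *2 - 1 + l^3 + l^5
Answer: A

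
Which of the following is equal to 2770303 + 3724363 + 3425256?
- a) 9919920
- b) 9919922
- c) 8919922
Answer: b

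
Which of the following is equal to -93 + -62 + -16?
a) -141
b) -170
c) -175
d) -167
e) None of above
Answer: e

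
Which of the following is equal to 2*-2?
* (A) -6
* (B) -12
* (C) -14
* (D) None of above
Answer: D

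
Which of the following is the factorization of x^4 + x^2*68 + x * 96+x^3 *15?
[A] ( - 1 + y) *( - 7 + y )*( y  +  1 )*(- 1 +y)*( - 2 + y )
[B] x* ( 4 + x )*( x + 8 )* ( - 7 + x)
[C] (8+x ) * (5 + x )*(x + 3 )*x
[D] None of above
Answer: D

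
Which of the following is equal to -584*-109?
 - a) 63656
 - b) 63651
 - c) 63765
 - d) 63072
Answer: a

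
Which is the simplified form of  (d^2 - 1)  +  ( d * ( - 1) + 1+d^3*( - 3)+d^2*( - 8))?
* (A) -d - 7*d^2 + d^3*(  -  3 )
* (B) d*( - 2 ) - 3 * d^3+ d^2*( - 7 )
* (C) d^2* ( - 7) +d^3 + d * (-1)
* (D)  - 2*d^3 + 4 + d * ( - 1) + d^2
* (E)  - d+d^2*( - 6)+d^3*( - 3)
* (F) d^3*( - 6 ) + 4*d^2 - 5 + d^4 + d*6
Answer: A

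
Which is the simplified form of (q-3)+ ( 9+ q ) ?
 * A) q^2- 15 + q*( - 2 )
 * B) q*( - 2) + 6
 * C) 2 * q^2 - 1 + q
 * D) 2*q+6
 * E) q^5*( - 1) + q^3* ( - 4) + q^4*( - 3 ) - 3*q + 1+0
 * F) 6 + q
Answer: D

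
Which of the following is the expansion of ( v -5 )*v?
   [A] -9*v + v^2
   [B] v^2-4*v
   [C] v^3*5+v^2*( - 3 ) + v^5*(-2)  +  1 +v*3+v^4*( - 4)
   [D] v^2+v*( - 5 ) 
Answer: D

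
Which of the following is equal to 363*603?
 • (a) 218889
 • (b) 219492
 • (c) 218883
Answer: a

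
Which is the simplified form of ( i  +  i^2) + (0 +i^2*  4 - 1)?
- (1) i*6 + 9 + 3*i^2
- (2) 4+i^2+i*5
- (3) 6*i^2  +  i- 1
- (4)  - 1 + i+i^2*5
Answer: 4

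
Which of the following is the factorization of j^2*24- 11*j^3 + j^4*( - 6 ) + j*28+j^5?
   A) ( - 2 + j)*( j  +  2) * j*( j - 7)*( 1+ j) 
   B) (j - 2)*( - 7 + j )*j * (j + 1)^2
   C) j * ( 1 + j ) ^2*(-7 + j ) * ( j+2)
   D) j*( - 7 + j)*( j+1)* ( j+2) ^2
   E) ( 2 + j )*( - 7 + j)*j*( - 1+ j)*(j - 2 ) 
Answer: A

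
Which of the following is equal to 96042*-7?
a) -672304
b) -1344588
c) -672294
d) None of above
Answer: c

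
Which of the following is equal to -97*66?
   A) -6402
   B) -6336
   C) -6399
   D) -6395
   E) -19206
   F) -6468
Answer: A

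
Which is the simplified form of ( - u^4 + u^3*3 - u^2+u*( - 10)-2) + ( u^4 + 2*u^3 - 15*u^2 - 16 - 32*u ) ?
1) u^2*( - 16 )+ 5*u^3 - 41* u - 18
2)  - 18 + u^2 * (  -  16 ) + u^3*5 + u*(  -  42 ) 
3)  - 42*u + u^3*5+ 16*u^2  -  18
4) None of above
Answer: 2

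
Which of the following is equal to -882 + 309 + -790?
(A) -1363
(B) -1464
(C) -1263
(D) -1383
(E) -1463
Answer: A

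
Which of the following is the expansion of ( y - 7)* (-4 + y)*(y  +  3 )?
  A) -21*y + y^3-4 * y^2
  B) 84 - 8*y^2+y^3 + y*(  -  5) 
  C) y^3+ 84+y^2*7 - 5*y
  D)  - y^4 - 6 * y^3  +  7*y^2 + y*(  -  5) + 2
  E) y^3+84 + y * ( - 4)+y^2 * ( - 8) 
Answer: B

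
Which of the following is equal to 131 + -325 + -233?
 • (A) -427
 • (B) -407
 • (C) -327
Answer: A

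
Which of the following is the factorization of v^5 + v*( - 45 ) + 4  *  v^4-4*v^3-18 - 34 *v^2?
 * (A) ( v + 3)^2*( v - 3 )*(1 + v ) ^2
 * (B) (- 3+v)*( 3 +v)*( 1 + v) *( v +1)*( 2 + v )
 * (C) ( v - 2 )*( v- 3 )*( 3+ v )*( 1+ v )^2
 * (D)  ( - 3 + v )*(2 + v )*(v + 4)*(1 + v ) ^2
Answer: B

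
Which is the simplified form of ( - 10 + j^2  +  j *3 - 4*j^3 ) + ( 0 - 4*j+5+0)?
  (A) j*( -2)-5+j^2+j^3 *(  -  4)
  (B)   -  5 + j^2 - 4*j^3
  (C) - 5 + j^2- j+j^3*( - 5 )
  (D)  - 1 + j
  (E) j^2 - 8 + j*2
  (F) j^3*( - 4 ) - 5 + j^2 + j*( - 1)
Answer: F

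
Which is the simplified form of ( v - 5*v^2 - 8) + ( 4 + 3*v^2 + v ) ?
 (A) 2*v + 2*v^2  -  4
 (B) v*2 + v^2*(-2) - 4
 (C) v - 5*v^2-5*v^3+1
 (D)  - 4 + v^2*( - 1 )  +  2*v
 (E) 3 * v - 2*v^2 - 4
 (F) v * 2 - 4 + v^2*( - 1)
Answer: B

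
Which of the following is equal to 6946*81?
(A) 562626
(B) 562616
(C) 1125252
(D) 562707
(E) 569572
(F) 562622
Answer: A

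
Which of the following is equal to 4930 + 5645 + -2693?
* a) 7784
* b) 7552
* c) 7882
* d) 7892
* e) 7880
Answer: c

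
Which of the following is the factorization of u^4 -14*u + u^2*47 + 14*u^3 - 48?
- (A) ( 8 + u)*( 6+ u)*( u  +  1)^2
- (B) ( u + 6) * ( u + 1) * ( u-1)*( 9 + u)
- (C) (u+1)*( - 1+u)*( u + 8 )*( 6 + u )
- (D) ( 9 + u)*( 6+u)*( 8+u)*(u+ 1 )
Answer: C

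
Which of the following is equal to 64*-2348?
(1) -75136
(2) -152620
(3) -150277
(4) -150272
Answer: 4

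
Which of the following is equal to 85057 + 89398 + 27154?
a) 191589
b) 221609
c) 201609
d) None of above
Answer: c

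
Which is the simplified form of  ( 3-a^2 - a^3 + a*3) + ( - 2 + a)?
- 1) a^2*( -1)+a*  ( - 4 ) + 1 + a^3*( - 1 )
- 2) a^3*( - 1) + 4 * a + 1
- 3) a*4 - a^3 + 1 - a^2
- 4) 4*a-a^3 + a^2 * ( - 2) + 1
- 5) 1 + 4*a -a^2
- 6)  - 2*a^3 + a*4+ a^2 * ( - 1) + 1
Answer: 3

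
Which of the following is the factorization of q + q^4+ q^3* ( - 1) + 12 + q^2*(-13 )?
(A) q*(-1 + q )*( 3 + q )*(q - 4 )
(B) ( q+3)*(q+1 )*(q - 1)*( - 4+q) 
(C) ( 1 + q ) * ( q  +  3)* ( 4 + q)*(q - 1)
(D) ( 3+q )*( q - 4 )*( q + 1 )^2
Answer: B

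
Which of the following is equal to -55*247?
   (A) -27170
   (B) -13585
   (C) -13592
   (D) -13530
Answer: B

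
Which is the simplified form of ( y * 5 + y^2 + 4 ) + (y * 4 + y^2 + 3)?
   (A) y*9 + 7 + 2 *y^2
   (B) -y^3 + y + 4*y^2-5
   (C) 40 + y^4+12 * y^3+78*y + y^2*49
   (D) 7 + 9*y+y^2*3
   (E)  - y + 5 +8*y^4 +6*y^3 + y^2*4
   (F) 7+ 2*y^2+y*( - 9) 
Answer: A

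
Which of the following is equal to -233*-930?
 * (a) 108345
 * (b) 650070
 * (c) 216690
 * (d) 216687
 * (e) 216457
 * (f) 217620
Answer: c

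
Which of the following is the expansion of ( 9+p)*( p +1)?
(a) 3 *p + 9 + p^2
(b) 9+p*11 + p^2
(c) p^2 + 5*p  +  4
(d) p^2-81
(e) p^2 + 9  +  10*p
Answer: e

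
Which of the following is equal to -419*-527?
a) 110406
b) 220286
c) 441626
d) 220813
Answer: d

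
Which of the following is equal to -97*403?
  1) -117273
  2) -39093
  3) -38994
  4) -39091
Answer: 4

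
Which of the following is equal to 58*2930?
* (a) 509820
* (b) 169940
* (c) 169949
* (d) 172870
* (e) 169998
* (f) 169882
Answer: b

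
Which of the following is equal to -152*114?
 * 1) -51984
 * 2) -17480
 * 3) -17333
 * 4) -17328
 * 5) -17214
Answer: 4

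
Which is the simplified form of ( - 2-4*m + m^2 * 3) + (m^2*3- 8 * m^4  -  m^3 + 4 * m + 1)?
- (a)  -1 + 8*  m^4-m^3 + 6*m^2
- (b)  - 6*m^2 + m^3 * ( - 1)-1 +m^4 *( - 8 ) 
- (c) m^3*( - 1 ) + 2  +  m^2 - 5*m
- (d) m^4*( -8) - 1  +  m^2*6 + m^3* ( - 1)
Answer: d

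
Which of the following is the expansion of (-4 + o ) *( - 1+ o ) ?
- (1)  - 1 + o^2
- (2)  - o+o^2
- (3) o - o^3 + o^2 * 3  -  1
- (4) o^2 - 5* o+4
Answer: 4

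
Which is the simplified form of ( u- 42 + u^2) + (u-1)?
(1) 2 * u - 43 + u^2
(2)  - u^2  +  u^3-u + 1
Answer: 1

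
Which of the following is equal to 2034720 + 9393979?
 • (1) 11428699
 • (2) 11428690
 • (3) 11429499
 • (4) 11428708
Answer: 1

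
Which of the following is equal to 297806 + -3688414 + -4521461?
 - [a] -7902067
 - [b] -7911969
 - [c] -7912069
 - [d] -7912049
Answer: c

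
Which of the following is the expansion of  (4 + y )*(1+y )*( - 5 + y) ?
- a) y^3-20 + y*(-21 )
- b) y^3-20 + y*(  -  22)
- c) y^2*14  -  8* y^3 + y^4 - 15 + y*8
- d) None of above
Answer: a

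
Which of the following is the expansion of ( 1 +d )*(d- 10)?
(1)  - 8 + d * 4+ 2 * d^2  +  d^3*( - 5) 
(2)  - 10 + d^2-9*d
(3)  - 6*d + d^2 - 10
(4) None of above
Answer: 2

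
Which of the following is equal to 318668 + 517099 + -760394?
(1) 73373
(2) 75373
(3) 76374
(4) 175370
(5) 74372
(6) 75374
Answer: 2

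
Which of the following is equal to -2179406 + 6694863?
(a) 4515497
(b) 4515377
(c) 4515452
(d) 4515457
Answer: d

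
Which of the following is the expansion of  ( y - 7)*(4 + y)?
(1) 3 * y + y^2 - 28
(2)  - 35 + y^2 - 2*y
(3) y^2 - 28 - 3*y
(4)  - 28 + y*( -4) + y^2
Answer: 3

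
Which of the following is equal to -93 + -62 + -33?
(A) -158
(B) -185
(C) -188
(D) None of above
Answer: C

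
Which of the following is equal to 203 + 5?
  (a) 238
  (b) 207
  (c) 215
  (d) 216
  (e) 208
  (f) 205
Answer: e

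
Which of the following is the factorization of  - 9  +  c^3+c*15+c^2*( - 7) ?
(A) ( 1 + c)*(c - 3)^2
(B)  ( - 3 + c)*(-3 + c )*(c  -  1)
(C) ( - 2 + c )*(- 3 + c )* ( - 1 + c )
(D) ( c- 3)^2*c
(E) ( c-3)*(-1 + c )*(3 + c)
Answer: B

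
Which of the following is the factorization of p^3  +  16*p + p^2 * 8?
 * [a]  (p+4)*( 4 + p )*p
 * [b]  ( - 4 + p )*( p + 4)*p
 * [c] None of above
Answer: a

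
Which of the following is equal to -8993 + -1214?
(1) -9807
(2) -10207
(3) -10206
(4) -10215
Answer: 2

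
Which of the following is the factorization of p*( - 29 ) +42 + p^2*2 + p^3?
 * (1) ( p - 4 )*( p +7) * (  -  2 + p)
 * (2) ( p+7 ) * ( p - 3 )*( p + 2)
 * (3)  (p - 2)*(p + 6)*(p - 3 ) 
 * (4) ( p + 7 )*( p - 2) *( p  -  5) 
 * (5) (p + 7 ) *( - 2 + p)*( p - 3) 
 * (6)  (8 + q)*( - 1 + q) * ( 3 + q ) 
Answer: 5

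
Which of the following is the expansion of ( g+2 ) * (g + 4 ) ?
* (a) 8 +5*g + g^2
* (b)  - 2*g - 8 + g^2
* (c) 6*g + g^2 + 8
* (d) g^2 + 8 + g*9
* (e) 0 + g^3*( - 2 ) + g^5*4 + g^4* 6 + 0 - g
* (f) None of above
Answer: c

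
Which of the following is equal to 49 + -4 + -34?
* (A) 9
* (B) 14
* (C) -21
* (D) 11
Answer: D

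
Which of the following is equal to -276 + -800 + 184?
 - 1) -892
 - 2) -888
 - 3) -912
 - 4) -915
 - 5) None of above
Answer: 1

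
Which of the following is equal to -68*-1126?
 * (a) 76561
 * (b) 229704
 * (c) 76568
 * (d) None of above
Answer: c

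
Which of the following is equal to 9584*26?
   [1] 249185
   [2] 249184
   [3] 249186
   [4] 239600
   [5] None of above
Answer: 2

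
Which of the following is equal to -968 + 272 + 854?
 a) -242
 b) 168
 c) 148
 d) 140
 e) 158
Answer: e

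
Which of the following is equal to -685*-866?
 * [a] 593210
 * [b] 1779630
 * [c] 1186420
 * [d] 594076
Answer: a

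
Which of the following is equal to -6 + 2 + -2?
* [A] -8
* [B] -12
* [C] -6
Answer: C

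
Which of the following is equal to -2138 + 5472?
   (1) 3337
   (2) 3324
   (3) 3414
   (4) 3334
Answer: 4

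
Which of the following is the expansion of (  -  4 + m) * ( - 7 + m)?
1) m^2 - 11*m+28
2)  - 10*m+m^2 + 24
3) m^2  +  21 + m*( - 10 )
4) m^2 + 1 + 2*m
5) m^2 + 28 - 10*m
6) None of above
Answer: 1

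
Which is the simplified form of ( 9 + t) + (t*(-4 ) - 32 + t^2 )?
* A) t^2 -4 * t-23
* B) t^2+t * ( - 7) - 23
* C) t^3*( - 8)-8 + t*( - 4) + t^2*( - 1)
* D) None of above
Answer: D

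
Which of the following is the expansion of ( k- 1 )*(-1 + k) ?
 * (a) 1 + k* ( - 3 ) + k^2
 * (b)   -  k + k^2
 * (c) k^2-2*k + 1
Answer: c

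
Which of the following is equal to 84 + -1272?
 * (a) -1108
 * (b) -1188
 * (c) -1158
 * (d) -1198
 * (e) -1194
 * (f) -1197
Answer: b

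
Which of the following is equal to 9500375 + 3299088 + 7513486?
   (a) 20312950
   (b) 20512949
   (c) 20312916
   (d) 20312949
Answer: d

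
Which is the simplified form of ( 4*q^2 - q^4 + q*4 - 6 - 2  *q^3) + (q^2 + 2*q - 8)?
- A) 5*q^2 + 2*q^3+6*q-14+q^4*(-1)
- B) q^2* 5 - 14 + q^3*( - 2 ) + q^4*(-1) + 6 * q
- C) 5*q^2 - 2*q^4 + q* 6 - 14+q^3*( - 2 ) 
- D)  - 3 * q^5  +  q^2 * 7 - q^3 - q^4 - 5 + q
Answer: B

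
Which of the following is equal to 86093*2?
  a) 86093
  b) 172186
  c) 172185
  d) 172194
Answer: b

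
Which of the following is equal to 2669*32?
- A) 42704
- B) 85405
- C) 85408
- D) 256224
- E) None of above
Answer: C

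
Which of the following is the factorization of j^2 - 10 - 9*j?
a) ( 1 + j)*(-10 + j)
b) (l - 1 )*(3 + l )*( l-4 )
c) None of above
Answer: a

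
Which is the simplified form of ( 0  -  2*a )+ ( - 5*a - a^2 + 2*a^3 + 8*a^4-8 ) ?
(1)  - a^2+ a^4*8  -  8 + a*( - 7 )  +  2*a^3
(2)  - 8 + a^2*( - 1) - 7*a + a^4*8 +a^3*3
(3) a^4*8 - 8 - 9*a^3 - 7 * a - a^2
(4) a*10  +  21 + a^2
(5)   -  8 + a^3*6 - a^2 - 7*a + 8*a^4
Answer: 1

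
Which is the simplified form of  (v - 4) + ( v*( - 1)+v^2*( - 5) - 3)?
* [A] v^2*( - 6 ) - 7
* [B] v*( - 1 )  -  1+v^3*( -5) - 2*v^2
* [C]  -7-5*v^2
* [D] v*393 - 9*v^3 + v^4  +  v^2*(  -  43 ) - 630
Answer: C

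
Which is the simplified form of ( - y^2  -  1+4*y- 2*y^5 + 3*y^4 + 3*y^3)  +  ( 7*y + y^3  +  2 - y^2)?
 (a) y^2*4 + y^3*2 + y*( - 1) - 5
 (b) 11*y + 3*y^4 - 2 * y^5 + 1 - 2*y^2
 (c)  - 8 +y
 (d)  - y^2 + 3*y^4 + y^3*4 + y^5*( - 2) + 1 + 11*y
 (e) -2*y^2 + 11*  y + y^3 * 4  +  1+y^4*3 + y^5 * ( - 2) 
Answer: e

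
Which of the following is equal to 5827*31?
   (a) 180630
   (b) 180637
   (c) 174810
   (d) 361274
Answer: b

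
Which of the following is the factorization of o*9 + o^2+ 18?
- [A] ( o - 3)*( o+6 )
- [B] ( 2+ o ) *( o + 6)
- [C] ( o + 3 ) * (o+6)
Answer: C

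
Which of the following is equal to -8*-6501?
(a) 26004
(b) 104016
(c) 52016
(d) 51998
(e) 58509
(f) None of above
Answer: f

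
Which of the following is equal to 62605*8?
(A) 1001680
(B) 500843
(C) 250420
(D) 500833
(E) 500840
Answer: E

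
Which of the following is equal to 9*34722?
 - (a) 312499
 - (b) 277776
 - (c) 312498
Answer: c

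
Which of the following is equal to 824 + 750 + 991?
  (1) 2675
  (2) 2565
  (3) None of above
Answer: 2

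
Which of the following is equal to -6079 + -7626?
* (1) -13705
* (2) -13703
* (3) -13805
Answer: 1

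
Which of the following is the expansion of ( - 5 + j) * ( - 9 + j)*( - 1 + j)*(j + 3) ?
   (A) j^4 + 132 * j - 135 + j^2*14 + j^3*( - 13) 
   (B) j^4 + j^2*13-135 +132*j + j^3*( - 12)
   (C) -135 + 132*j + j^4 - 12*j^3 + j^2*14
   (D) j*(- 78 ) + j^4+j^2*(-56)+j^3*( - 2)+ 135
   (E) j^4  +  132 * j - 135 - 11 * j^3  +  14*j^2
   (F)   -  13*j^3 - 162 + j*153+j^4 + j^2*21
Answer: C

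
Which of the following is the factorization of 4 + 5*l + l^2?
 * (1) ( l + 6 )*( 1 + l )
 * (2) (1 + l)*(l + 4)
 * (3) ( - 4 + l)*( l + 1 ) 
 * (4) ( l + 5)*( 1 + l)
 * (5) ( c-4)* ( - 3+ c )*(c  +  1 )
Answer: 2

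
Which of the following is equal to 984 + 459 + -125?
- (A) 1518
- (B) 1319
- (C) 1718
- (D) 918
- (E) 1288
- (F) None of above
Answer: F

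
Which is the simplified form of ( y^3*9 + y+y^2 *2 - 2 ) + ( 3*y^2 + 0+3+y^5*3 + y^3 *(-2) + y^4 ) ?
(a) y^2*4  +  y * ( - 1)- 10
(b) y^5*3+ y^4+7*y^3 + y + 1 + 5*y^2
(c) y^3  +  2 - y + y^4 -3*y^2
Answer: b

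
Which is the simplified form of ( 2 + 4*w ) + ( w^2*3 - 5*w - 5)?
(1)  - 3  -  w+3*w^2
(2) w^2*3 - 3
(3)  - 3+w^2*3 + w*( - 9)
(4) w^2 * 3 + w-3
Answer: 1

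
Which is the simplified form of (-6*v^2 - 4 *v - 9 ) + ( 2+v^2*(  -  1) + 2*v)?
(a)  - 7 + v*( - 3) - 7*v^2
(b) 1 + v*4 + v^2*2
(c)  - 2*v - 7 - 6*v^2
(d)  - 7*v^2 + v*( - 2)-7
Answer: d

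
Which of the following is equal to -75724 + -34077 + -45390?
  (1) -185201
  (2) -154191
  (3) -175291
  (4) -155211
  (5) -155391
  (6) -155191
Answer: 6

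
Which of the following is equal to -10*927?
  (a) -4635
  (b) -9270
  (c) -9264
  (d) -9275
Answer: b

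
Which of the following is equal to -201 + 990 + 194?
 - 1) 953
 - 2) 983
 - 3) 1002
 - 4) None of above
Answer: 2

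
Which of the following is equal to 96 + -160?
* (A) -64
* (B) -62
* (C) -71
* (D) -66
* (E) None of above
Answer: A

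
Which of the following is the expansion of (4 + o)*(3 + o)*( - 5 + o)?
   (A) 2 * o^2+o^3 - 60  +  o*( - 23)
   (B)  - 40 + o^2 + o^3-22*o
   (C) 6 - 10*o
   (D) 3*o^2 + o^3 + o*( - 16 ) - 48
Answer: A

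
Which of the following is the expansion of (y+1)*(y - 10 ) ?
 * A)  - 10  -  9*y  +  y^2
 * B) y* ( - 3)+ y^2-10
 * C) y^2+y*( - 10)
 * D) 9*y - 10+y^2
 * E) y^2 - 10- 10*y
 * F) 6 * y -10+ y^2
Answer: A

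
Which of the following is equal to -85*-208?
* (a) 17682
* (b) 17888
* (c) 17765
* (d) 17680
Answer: d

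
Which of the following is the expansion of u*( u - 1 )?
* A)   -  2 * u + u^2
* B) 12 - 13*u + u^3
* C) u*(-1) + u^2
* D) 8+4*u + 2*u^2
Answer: C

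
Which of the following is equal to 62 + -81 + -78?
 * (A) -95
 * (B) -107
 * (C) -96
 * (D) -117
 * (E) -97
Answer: E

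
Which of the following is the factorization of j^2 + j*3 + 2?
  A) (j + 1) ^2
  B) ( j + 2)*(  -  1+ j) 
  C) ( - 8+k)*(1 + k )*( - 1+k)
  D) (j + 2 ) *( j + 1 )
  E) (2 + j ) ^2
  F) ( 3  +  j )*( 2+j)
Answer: D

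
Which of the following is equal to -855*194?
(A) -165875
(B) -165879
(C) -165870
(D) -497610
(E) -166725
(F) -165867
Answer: C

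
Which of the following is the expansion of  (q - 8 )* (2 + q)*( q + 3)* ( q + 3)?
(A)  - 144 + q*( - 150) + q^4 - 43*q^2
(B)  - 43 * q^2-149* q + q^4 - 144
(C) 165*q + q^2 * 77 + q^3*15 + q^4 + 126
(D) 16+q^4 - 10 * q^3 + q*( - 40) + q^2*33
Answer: A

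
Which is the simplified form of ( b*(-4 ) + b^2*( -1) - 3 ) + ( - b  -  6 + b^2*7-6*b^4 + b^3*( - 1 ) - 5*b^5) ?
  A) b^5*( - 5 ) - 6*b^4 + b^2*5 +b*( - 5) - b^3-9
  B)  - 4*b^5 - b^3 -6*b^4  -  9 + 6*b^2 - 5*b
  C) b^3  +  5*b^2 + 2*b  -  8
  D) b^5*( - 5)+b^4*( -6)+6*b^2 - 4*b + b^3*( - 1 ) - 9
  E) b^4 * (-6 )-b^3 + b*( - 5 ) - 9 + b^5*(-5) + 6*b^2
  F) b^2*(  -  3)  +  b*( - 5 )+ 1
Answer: E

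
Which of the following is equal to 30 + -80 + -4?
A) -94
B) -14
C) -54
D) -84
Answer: C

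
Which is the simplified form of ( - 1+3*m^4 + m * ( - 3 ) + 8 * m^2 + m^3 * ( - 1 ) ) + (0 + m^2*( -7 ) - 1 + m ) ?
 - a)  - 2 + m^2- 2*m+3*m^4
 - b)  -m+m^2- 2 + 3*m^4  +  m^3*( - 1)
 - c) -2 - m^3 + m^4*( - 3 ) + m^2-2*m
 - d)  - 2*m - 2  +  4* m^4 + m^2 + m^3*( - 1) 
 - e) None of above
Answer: e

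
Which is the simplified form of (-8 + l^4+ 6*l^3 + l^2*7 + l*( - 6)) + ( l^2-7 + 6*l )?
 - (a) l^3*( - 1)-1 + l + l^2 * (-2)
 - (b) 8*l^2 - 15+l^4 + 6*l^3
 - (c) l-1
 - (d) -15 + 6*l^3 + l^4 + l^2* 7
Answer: b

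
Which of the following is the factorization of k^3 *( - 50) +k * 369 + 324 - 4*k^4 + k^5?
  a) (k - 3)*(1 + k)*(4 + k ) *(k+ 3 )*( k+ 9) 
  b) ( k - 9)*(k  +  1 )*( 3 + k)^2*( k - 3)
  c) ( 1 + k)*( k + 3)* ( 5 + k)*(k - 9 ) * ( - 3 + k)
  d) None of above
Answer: d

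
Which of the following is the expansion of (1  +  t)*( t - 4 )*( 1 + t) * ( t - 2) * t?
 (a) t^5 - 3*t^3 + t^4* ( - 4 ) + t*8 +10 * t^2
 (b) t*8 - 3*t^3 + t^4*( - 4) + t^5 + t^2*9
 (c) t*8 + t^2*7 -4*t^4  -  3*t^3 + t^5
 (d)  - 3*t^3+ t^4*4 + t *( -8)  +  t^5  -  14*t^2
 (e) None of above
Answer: a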